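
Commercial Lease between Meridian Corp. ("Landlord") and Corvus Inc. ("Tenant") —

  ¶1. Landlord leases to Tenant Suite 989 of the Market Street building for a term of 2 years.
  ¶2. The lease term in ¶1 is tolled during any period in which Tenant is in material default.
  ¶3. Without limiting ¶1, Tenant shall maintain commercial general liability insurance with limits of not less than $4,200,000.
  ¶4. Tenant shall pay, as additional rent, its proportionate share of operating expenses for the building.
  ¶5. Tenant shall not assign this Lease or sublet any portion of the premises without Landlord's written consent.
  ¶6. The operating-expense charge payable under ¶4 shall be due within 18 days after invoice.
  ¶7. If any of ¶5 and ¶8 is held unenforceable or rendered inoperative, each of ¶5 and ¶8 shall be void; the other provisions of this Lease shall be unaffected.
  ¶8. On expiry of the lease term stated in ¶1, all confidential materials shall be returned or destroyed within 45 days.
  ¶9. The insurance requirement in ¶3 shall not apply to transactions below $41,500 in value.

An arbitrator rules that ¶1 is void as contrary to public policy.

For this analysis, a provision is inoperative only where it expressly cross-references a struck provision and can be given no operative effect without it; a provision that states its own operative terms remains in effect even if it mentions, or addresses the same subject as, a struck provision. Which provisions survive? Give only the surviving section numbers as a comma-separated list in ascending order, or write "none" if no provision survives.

¶1 is struck. ¶2 does nothing except set the tolling of the lease term by reference to ¶1; with ¶1 gone it has no independent effect and is inoperative. ¶8 operates only by reference to ¶1, so it falls with ¶1. ¶3 mentions ¶1 but its own obligation stands independently of ¶1, so ¶3 is not affected. ¶7 declares ¶5 and ¶8 mutually dependent; since one of them has fallen, all of them are of no effect. That brings down ¶5 as well. The remainder continues in force under ¶7. That leaves ¶3, ¶4, ¶6, ¶7, and ¶9 in effect.

3, 4, 6, 7, 9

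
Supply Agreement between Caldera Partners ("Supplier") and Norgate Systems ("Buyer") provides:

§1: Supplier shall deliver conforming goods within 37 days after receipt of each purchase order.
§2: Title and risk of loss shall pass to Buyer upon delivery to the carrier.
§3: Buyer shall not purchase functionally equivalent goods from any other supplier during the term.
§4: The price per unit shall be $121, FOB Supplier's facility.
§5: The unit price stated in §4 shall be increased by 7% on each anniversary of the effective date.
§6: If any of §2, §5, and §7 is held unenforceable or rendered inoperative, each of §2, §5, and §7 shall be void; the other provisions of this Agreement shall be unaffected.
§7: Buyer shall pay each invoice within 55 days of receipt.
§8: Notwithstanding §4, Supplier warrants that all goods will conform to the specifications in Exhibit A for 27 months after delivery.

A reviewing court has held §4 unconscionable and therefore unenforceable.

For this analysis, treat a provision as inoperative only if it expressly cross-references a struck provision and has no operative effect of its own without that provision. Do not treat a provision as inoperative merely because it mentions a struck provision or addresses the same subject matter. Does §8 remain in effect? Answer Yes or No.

Yes

§4 is struck. §5 operates only by reference to §4, so it falls with §4. Although §8 refers to §4, its operative terms do not depend on §4, so it remains in effect. §6 declares §2, §5, and §7 mutually dependent; since one of them has fallen, all of them are of no effect. That brings down §2 and §7 as well. The remainder continues in force under §6. That leaves §1, §3, §6, and §8 in effect. §8 is among the surviving provisions, so the answer is yes.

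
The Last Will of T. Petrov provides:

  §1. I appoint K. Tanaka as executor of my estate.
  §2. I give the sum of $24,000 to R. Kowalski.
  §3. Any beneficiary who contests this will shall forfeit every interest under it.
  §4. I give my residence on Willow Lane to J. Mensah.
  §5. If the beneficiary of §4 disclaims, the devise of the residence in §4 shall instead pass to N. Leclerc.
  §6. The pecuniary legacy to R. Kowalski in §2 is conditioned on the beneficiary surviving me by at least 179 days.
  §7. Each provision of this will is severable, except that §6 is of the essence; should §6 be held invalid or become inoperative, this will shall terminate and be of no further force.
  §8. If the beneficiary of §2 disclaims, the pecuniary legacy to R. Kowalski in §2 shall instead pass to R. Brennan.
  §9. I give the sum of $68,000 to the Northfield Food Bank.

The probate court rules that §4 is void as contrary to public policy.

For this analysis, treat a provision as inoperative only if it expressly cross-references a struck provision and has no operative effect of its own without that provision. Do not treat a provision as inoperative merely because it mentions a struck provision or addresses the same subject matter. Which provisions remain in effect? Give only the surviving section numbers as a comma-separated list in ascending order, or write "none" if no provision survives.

§4 is struck. §5 operates only by reference to §4, so it falls with §4. §7 makes §6 an essential term, but §6 is unaffected, so the severability proviso in §7 preserves the remaining provisions. The provisions still in force are §1, §2, §3, §6, §7, §8, and §9.

1, 2, 3, 6, 7, 8, 9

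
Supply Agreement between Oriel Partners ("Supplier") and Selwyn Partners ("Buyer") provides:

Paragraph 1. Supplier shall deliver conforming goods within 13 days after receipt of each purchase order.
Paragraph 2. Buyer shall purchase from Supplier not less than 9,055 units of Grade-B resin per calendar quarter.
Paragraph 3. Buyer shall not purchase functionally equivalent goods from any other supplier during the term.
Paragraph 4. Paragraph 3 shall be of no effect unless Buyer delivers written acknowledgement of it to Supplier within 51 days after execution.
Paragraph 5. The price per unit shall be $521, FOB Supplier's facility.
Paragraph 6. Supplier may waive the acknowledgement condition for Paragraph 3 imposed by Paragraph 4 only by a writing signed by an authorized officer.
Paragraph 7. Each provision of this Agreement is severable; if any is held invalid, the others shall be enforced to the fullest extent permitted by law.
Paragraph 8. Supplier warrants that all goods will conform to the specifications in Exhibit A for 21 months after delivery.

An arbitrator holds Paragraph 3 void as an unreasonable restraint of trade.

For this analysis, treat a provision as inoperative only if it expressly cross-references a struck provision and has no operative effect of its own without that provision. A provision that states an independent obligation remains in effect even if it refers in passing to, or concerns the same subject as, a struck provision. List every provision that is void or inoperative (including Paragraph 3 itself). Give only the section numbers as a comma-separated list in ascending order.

Paragraph 3 is struck. The only function of Paragraph 4 is the acknowledgement condition for Paragraph 3, so it cannot stand once Paragraph 3 is removed. Paragraph 6 has no operative effect of its own apart from Paragraph 4 and is therefore inoperative. Under the severability clause in Paragraph 7, the remaining provisions continue in force. Paragraph 1, Paragraph 2, Paragraph 5, Paragraph 7, and Paragraph 8 remain in effect.

3, 4, 6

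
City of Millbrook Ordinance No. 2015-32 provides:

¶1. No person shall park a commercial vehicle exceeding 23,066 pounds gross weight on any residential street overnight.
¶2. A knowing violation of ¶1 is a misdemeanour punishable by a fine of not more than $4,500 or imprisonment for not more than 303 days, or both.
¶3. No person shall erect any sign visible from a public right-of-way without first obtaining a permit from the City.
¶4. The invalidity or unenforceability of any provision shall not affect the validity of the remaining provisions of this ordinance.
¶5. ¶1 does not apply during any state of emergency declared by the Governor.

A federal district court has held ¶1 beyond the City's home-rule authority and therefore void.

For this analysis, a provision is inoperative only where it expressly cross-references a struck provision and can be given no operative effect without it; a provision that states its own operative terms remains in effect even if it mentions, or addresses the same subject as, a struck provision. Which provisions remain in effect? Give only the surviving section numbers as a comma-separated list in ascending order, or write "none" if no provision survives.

¶1 is struck. ¶2 has no operative effect of its own apart from ¶1 and is therefore inoperative. ¶5 merely fixes the emergency suspension of ¶1; with ¶1 gone it has nothing to operate on and falls away. Under the severability clause in ¶4, the remaining provisions continue in force. The provisions still in force are ¶3 and ¶4.

3, 4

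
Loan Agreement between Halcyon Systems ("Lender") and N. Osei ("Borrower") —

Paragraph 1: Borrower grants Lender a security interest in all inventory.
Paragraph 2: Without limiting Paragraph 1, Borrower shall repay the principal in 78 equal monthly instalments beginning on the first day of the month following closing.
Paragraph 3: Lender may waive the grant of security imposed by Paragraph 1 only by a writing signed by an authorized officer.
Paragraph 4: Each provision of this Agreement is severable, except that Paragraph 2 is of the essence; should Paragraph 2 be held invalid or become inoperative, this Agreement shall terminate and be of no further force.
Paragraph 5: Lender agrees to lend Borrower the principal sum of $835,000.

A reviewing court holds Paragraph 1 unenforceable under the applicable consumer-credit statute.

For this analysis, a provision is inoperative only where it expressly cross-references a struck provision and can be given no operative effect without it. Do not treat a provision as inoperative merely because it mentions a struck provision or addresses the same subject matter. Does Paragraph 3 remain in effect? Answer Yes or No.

No

Paragraph 1 is struck. Paragraph 3 merely fixes the waiver condition for Paragraph 1; with Paragraph 1 gone it has nothing to operate on and falls away. Paragraph 2 mentions Paragraph 1 but its own obligation stands independently of Paragraph 1, so Paragraph 2 is not affected. Paragraph 4 makes Paragraph 2 an essential term, but Paragraph 2 is unaffected, so the severability proviso in Paragraph 4 preserves the remaining provisions. That leaves Paragraph 2, Paragraph 4, and Paragraph 5 in effect. Paragraph 3 is among the inoperative provisions, so the answer is no.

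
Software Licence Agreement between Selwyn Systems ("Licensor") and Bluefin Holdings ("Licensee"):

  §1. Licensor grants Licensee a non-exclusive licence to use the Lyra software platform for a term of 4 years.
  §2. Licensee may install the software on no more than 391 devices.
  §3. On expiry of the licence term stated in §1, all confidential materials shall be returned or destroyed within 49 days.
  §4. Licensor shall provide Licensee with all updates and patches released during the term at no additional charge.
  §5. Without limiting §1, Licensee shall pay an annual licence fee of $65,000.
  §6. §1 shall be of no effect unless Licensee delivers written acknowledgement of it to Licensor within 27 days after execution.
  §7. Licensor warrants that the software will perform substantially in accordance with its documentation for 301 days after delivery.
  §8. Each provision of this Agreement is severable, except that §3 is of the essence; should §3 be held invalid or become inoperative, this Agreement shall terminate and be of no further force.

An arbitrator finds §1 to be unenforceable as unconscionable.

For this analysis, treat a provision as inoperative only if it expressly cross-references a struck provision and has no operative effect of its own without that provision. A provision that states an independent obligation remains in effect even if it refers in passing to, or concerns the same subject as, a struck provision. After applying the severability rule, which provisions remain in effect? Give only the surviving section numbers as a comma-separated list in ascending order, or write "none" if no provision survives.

none

§1 is struck. §3 operates only by reference to §1, so it falls with §1. §6 has no operative effect of its own apart from §1 and is therefore inoperative. §8 makes §3 an essential term, and §3 has been rendered inoperative by the cascade; under §8, the entire Agreement is therefore void. No provision of the Agreement survives.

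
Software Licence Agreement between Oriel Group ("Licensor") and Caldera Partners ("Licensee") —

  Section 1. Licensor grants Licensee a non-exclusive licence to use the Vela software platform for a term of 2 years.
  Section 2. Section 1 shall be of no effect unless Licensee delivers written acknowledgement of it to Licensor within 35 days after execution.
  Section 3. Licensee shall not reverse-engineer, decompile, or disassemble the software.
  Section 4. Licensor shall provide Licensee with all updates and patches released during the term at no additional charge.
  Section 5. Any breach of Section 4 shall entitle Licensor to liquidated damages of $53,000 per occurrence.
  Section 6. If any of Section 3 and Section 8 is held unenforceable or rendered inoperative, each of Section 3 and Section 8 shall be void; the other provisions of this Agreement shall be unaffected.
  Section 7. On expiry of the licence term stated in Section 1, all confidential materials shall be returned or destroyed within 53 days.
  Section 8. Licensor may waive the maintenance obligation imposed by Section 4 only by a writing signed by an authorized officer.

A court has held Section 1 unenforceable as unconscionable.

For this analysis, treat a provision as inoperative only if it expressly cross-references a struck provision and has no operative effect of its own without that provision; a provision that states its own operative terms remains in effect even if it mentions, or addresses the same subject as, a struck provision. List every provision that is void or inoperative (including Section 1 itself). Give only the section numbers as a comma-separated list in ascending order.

1, 2, 7

Section 1 is struck. Section 2 has no operative effect of its own apart from Section 1 and is therefore inoperative. Section 7 has no operative effect of its own apart from Section 1 and is therefore inoperative. Section 6 ties Section 3 and Section 8 together, but none of those is affected here; the remaining provisions continue in force under Section 6. Section 3, Section 4, Section 5, Section 6, and Section 8 remain in effect.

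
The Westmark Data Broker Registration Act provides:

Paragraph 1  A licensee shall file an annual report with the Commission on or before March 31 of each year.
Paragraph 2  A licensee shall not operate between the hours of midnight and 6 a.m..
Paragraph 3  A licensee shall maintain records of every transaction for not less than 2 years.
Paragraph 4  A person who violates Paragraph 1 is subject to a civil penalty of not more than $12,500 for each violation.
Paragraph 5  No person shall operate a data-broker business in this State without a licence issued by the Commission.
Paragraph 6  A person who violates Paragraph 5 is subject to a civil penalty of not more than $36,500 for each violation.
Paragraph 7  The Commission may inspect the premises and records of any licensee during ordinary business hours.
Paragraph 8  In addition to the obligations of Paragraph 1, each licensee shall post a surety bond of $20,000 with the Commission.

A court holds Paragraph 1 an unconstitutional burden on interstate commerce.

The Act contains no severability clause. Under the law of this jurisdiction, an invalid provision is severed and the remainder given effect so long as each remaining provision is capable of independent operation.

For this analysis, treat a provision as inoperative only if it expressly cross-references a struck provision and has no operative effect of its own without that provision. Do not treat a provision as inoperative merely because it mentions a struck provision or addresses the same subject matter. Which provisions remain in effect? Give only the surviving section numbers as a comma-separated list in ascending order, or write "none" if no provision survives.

Paragraph 1 is struck. The only function of Paragraph 4 is the civil penalty for violating Paragraph 1, so it cannot stand once Paragraph 1 is removed. Although Paragraph 8 refers to Paragraph 1, its operative terms do not depend on Paragraph 1, so it remains in effect. With no severability clause, the stated default rule severs what cannot stand and enforces each remaining provision that can operate on its own. Paragraph 2, Paragraph 3, Paragraph 5, Paragraph 6, Paragraph 7, and Paragraph 8 remain in effect.

2, 3, 5, 6, 7, 8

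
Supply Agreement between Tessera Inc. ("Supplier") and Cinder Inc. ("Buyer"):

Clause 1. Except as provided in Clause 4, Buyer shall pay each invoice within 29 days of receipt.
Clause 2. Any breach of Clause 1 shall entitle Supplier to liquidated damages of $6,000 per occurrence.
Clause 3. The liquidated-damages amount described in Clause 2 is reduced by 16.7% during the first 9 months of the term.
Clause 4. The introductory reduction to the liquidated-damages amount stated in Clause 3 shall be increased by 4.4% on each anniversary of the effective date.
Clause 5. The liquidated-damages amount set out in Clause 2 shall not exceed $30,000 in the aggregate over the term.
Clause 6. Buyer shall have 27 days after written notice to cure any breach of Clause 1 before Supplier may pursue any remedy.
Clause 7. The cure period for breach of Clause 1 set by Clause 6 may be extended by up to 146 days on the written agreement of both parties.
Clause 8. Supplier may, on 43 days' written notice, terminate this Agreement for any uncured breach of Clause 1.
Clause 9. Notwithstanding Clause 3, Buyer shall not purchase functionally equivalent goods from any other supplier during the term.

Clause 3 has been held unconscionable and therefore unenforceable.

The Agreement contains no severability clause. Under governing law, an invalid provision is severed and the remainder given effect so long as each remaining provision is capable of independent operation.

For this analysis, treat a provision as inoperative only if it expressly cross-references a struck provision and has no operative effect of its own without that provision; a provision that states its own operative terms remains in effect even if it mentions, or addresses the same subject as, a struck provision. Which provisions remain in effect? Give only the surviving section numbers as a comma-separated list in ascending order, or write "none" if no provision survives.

Clause 3 is struck. Clause 4 has no operative effect of its own apart from Clause 3 and is therefore inoperative. Although Clause 9 refers to Clause 3, its operative terms do not depend on Clause 3, so it remains in effect. Clause 1 mentions Clause 4 but its own obligation stands independently of Clause 4, so Clause 1 is not affected. With no severability clause, the stated default rule severs what cannot stand and enforces each remaining provision that can operate on its own. The provisions still in force are Clause 1, Clause 2, Clause 5, Clause 6, Clause 7, Clause 8, and Clause 9.

1, 2, 5, 6, 7, 8, 9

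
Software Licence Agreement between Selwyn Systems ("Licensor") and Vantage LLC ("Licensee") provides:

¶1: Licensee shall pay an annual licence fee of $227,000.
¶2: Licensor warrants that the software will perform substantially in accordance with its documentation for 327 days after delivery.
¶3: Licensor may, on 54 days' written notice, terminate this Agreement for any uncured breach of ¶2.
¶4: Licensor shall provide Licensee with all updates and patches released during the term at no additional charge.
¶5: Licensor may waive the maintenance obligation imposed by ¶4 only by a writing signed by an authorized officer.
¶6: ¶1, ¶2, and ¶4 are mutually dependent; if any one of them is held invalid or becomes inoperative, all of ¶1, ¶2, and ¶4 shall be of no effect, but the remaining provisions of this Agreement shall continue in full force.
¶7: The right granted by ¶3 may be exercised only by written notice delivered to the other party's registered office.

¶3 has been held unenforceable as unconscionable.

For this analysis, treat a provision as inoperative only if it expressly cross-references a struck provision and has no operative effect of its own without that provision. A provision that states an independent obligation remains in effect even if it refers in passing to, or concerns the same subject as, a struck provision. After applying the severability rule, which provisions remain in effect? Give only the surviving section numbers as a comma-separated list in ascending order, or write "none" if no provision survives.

1, 2, 4, 5, 6

¶3 is struck. ¶7 has no operative effect of its own apart from ¶3 and is therefore inoperative. ¶6 ties ¶1, ¶2, and ¶4 together, but none of those is affected here; the remaining provisions continue in force under ¶6. The provisions still in force are ¶1, ¶2, ¶4, ¶5, and ¶6.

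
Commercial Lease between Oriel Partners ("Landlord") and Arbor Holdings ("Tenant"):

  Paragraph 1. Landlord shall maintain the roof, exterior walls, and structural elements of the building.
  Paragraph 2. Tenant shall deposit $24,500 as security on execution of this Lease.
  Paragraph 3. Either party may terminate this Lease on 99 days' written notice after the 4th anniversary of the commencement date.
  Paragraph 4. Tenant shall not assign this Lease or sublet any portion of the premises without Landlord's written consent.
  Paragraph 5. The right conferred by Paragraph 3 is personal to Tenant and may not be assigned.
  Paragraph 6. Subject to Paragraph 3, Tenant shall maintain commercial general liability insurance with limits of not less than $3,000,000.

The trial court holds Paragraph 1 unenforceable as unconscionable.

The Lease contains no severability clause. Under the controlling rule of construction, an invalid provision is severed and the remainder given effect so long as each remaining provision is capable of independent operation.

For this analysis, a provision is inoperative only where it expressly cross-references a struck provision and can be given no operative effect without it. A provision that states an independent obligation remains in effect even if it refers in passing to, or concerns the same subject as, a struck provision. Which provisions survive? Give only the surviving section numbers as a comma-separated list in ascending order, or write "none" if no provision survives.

Paragraph 1 is struck. Nothing else in the Lease is defined by reference to Paragraph 1. Under the stated default rule, only provisions that cannot operate independently fall away; the rest are enforced. Paragraph 2, Paragraph 3, Paragraph 4, Paragraph 5, and Paragraph 6 remain in effect.

2, 3, 4, 5, 6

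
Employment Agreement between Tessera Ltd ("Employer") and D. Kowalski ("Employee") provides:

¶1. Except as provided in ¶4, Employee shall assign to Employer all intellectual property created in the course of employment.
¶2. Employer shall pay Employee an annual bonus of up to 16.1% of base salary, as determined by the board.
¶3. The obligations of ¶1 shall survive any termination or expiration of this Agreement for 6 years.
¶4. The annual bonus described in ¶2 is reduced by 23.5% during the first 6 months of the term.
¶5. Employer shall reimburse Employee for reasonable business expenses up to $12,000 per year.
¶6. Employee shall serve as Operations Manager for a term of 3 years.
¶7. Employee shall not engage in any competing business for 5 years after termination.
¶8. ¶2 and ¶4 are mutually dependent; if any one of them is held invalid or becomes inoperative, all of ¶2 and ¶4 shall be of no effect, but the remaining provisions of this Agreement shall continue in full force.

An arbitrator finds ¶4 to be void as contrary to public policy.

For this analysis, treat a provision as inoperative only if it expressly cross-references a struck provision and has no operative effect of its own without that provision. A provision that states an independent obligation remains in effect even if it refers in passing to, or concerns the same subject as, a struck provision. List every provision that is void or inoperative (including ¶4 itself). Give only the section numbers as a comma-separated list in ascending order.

2, 4

¶4 is struck. ¶1 mentions ¶4 but its own obligation stands independently of ¶4, so ¶1 is not affected. Nothing else in the Agreement is defined by reference to ¶4. ¶8 declares ¶2 and ¶4 mutually dependent; since one of them has fallen, all of them are of no effect. That brings down ¶2 as well. The remainder continues in force under ¶8. ¶1, ¶3, ¶5, ¶6, ¶7, and ¶8 remain in effect.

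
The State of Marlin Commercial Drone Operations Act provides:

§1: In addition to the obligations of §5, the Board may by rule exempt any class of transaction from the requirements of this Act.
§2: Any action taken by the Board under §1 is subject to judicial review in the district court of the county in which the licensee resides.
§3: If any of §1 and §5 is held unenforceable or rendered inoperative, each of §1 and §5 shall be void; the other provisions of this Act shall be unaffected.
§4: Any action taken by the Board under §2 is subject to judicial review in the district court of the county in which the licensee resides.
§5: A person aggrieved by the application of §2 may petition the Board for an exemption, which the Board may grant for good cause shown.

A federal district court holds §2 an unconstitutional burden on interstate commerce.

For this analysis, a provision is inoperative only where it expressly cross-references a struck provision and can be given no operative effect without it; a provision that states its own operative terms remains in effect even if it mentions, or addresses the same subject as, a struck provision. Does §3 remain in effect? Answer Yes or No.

Yes

§2 is struck. §4 merely fixes the judicial-review right for §2; with §2 gone it has nothing to operate on and falls away. The only function of §5 is the exemption procedure for §2, so it cannot stand once §2 is removed. §3 declares §1 and §5 mutually dependent; since one of them has fallen, all of them are of no effect. That brings down §1 as well. The remainder continues in force under §3. Only §3 remains in effect. §3 is among the surviving provisions, so the answer is yes.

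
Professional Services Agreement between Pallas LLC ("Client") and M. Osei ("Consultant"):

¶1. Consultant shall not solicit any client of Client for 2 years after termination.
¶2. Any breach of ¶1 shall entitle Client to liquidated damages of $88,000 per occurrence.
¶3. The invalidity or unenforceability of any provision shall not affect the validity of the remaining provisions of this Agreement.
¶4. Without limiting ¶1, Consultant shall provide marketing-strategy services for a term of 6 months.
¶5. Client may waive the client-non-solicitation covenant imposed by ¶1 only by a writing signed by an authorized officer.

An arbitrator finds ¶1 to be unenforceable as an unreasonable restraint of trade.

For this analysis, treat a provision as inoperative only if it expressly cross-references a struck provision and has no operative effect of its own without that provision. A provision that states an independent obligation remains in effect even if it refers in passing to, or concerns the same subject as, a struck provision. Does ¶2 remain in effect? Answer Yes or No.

No

¶1 is struck. The whole of ¶2 is the liquidated-damages amount, defined by reference to ¶1, so ¶2 cannot stand once ¶1 is removed. ¶5 merely fixes the waiver condition for ¶1; with ¶1 gone it has nothing to operate on and falls away. ¶4 mentions ¶1 but its own obligation stands independently of ¶1, so ¶4 is not affected. Under the severability clause in ¶3, the remaining provisions continue in force. The provisions still in force are ¶3 and ¶4. ¶2 is among the inoperative provisions, so the answer is no.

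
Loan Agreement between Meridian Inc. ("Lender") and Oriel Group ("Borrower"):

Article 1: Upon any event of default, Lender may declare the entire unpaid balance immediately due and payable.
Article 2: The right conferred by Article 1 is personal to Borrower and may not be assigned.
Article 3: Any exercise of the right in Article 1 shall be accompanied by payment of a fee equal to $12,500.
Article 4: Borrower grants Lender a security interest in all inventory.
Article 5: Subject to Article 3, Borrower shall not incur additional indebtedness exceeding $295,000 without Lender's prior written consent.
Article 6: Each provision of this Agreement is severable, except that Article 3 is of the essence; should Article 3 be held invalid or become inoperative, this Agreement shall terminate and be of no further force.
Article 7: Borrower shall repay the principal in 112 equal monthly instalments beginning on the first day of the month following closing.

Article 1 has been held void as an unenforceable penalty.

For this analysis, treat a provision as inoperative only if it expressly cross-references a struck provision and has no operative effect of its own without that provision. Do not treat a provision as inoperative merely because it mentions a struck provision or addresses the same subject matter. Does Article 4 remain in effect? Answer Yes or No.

No

Article 1 is struck. The only function of Article 2 is the non-assignment of Article 1, so it cannot stand once Article 1 is removed. Article 3 operates only by reference to Article 1, so it falls with Article 1. Article 6 makes Article 3 an essential term, and Article 3 has been rendered inoperative by the cascade; under Article 6, the entire Agreement is therefore void. No provision of the Agreement survives. Article 4 is among the inoperative provisions, so the answer is no.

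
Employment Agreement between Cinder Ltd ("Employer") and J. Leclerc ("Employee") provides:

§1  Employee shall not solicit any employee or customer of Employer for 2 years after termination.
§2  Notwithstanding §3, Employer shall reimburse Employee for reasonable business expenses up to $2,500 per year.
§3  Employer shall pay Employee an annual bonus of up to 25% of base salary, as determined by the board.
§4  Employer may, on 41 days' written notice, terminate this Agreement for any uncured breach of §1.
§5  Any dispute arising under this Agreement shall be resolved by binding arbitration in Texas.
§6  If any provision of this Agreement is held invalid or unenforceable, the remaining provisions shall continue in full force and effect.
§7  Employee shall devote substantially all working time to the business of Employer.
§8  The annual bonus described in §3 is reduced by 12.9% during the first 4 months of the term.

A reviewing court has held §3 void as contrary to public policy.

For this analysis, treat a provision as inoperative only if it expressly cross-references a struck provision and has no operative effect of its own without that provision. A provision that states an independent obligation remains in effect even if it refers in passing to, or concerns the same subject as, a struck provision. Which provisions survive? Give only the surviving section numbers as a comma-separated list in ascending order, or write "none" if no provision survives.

1, 2, 4, 5, 6, 7

§3 is struck. §8 operates only by reference to §3, so it falls with §3. §2 mentions §3 but its own obligation stands independently of §3, so §2 is not affected. §6 is a severability clause and preserves every provision that can still be given independent effect. That leaves §1, §2, §4, §5, §6, and §7 in effect.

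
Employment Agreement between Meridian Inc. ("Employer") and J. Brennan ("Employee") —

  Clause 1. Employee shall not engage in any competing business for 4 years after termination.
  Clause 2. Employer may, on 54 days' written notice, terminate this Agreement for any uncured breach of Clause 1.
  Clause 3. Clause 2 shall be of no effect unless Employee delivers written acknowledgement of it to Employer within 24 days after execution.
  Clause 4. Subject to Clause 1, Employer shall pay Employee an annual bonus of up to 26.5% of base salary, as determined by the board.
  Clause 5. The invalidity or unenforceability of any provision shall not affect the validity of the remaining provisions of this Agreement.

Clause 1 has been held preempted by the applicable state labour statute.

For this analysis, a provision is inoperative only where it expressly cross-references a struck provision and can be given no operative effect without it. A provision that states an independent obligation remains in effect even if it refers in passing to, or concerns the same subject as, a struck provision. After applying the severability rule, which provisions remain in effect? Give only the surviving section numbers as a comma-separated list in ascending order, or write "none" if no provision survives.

4, 5

Clause 1 is struck. The only function of Clause 2 is the termination right for breach of Clause 1, so it cannot stand once Clause 1 is removed. Clause 3 has no operative effect of its own apart from Clause 2 and is therefore inoperative. Clause 4 mentions Clause 1 but its own obligation stands independently of Clause 1, so Clause 4 is not affected. Clause 5 is a severability clause and preserves every provision that can still be given independent effect. That leaves Clause 4 and Clause 5 in effect.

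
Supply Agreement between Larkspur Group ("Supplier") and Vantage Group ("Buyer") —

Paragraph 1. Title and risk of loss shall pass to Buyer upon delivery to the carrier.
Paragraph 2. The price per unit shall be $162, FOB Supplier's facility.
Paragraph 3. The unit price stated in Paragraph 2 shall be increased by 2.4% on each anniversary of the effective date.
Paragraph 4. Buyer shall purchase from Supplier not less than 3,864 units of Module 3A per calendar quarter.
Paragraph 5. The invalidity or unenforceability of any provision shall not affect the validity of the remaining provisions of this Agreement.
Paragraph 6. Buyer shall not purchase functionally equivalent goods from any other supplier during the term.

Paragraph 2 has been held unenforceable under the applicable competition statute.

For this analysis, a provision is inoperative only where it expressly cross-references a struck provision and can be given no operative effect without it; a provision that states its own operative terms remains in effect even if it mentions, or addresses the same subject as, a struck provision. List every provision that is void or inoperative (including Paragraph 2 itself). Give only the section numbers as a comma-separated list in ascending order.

2, 3

Paragraph 2 is struck. The whole of Paragraph 3 is the escalation of the unit price, defined by reference to Paragraph 2, so Paragraph 3 cannot stand once Paragraph 2 is removed. Paragraph 5 is a severability clause and preserves every provision that can still be given independent effect. The provisions still in force are Paragraph 1, Paragraph 4, Paragraph 5, and Paragraph 6.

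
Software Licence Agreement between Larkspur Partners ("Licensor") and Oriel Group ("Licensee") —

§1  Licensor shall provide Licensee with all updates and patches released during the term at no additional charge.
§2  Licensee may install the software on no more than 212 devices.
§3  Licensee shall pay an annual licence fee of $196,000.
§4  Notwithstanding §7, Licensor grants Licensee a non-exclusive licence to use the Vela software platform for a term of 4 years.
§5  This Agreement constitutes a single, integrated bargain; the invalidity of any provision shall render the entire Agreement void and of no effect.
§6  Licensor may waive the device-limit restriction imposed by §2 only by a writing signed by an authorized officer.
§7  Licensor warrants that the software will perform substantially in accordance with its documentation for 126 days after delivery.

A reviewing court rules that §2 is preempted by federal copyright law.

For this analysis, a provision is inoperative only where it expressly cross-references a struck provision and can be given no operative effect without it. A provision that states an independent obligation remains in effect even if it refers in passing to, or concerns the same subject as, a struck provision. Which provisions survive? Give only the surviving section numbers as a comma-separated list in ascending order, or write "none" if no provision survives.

none

§2 is struck. §6 operates only by reference to §2, so it falls with §2. §5 provides that the Agreement is not severable, so the invalidity of any one provision voids the entire Agreement. No provision of the Agreement survives.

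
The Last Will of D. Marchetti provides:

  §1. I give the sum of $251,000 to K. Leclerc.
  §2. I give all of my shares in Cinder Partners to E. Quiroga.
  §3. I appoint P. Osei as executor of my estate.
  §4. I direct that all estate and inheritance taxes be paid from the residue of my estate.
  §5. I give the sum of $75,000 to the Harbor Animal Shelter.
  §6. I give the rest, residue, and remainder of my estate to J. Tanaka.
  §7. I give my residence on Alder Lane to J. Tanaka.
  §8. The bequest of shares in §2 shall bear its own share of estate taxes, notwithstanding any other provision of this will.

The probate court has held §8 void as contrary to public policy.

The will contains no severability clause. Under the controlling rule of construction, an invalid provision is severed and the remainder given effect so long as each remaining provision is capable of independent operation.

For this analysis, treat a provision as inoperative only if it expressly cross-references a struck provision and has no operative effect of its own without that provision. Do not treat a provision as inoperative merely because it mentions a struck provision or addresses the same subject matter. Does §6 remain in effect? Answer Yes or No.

Yes

§8 is struck. No other provision's operative terms depend on §8. Under the stated default rule, only provisions that cannot operate independently fall away; the rest are enforced. That leaves §1, §2, §3, §4, §5, §6, and §7 in effect. §6 is among the surviving provisions, so the answer is yes.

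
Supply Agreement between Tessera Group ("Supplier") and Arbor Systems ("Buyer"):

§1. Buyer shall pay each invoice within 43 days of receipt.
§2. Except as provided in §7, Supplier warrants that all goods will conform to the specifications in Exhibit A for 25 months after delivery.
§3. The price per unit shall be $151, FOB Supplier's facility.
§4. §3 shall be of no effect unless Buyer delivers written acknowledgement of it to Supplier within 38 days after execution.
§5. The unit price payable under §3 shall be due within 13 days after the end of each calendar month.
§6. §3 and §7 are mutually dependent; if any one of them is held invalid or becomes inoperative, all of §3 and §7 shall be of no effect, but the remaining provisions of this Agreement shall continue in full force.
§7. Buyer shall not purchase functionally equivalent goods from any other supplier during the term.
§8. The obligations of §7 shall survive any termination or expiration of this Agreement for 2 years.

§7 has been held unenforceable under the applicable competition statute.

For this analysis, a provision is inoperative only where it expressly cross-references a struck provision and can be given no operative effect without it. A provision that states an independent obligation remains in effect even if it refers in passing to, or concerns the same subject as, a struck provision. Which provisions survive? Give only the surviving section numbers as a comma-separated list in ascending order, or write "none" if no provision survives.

1, 2, 6

§7 is struck. §8 operates only by reference to §7, so it falls with §7. §2 mentions §7 but its own obligation stands independently of §7, so §2 is not affected. §6 declares §3 and §7 mutually dependent; since one of them has fallen, all of them are of no effect. That brings down §3 as well. §4 and §5 in turn depend solely on a provision now struck and likewise fall. The remainder continues in force under §6. The provisions still in force are §1, §2, and §6.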